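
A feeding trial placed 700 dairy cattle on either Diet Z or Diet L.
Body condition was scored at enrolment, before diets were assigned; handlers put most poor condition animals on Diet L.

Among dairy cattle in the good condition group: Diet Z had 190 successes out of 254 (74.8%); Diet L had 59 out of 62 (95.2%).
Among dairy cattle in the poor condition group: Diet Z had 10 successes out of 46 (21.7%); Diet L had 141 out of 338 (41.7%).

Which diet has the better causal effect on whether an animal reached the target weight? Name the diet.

Within every starting body condition level Diet L has the higher rate, yet pooled Diet Z does — Simpson's reversal.
The imbalance in starting body condition arose from how dairy cattle were allocated, not from anything the diet did; and starting body condition independently affects the outcome. The pooled gap is confounded — condition on starting body condition.
Within each level — good condition: 74.8% vs 95.2%; poor condition: 21.7% vs 41.7% — Diet L is higher every time.

Diet L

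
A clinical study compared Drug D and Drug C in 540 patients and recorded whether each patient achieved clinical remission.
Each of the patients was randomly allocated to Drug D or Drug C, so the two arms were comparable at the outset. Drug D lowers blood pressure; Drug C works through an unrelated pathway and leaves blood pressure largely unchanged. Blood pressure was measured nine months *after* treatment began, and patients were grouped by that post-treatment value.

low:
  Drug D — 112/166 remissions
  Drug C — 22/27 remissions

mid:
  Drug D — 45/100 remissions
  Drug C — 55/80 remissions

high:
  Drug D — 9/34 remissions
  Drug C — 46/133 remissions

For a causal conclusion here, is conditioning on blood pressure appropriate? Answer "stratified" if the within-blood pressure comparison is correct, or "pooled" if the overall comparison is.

pooled

The blood pressure-specific comparison favours Drug C throughout, but the pooled figures favour Drug D. The question is whether to condition on blood pressure.
Blood pressure is downstream of the drug. One should not condition on a consequence of treatment, so the overall rates are the right comparison.
Pooled: Drug D 55.3% vs Drug C 51.2%; Drug D is higher overall.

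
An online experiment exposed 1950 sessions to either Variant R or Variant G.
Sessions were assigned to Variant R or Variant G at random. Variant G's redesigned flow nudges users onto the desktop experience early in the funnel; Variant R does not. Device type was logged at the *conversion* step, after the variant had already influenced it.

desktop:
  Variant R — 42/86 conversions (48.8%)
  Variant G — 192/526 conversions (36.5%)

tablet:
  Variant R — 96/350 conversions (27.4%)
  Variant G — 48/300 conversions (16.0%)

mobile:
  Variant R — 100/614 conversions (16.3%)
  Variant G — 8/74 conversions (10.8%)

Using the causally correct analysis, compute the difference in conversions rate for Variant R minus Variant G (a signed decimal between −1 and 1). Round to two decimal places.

Variant R is higher inside every device type stratum but Variant G is higher in aggregate. Whether to stratify depends on how device type relates to the variant.
Because the variant influences device type, device type is a post-treatment mediator, not a confounder. Stratifying on it would bias the estimate; the causal effect is the crude pooled difference.
The causal difference is the pooled difference: 0.227 − 0.276 = -0.049.

-0.05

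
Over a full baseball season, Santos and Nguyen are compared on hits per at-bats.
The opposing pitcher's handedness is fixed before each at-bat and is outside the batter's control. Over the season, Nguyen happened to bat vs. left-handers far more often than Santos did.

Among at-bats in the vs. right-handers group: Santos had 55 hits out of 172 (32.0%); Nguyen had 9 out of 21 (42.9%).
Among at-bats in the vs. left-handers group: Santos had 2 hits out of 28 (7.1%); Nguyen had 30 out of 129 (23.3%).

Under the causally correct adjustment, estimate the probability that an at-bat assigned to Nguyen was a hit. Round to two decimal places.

Here pitcher handedness is a common cause — it drives both which player a case falls under and the outcome. The crude comparison mixes populations; the stratum-specific rates are the causally relevant ones.
Standardising Nguyen to the population pitcher handedness mix: 0.551·9/21 + 0.449·30/129 = 0.341.

0.34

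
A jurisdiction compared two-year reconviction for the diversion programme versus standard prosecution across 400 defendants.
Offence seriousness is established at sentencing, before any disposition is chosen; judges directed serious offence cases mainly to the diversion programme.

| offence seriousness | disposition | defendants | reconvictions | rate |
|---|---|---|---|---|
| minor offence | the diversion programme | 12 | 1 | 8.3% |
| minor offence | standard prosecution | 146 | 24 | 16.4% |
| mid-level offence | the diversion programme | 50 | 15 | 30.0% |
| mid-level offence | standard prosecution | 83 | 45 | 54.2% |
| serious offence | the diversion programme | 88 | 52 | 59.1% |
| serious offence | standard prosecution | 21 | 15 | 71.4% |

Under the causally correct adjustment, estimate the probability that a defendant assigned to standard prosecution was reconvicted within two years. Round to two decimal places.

0.44

The stratified and pooled comparisons disagree (the diversion programme wins within each offence seriousness; standard prosecution wins overall), so the answer turns on the causal role of offence seriousness.
Nothing the disposition does changes offence seriousness; the imbalance is an allocation artefact. With offence seriousness also predicting the outcome, the pooled figure is confounded, and the within-stratum comparison is the causal one.
Standardising standard prosecution to the population offence seriousness mix: 0.395·24/146 + 0.333·45/83 + 0.273·15/21 = 0.440.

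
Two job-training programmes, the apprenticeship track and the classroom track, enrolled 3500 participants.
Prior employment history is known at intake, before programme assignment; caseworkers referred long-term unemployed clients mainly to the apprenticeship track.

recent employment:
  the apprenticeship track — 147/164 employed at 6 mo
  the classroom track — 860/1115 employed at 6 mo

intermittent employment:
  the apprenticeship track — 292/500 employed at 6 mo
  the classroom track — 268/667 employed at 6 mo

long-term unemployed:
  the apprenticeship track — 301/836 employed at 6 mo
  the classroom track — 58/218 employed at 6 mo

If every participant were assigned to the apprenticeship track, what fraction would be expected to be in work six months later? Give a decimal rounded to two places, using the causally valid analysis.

0.63

Here prior employment history is a common cause — it drives both which programme a case falls under and the outcome. The crude comparison mixes populations; the stratum-specific rates are the causally relevant ones.
Standardising the apprenticeship track to the population prior employment history mix: 0.365·147/164 + 0.333·292/500 + 0.301·301/836 = 0.631.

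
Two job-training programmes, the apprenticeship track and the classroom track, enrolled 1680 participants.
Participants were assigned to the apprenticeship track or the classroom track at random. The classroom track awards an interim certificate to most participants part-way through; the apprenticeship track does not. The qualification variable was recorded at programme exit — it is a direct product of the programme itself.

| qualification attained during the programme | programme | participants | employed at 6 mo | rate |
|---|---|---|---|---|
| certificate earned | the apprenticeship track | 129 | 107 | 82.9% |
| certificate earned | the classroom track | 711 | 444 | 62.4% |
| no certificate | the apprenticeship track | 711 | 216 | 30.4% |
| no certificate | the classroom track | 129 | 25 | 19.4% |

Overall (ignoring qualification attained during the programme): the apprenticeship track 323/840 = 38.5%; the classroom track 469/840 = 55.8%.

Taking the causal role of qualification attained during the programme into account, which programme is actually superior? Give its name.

the classroom track

The stratified and pooled comparisons disagree (the apprenticeship track wins within each qualification attained during the programme; the classroom track wins overall), so the answer turns on the causal role of qualification attained during the programme.
Stratifying would compare programmes among participants the programmes themselves sorted into qualification attained during the programme groups — a form of selection on an intermediate. The unconditioned pooled rates give the total causal effect.
Pooled: the apprenticeship track 38.5% vs the classroom track 55.8%; the classroom track is higher overall.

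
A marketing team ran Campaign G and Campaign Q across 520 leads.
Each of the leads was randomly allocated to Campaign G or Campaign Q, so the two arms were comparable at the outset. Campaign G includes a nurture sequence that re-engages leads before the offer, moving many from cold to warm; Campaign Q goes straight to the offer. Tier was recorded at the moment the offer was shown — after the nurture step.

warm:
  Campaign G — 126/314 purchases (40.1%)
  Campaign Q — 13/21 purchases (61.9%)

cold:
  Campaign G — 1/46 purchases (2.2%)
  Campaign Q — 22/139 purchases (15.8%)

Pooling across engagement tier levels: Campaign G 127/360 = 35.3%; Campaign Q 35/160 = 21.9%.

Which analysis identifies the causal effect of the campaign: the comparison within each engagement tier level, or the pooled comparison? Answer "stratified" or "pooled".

pooled

Because the campaign influences engagement tier, engagement tier is a post-treatment mediator, not a confounder. Stratifying on it would bias the estimate; the causal effect is the crude pooled difference.
Pooled: Campaign G 35.3% vs Campaign Q 21.9%; Campaign G is higher overall.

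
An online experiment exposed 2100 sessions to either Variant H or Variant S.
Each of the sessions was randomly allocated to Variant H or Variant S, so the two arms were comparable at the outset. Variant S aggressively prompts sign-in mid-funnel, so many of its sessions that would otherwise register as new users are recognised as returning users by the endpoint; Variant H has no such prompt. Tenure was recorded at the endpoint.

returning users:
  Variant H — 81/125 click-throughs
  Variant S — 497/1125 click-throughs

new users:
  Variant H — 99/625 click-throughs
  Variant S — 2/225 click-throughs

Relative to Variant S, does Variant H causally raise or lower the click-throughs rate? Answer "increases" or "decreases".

decreases

The distribution of user tenure is itself part of what the variant does — it is an intermediate outcome. Holding it fixed would remove that part of the effect; the total effect is the pooled difference.
Pooled: Variant H 24.0% vs Variant S 37.0%; Variant S is higher overall.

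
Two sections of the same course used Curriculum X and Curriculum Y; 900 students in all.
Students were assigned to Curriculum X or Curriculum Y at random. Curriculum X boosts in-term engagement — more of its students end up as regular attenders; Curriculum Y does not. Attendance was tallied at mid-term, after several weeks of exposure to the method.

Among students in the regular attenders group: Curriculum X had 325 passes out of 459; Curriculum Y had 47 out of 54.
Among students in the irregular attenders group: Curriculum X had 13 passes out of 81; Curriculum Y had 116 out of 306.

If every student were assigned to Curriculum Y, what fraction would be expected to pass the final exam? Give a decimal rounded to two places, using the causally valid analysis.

0.45

Because the teaching method influences mid-term attendance, mid-term attendance is a post-treatment mediator, not a confounder. Stratifying on it would bias the estimate; the causal effect is the crude pooled difference.
So P(outcome | do(Curriculum Y)) is just the pooled rate for Curriculum Y: 163/360 = 0.453.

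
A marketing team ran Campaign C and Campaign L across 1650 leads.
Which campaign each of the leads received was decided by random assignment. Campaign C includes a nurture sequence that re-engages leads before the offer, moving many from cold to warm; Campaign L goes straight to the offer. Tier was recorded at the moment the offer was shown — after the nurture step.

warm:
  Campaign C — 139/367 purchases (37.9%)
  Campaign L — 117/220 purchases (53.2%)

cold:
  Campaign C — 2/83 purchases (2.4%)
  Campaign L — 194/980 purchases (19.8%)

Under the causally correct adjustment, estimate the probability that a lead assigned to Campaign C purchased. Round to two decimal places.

0.31

Within every engagement tier level Campaign L has the higher rate, yet pooled Campaign C does — Simpson's reversal.
Engagement tier is recorded after the campaign and is itself shifted by it — it sits on the causal path from campaign to outcome. Conditioning on a mediator would strip out part of the effect we want; the pooled comparison gives the total causal effect.
So P(outcome | do(Campaign C)) is just the pooled rate for Campaign C: 141/450 = 0.313.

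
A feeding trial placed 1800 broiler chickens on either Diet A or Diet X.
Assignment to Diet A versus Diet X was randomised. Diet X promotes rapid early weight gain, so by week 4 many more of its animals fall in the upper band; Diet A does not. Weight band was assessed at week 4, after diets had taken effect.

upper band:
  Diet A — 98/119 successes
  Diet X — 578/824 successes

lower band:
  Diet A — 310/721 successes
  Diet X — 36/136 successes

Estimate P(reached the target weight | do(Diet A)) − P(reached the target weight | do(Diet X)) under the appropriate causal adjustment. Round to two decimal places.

Within every week-4 weight band level Diet A has the higher rate, yet pooled Diet X does — Simpson's reversal.
Week-4 weight band is recorded after the diet and is itself shifted by it — it sits on the causal path from diet to outcome. Conditioning on a mediator would strip out part of the effect we want; the pooled comparison gives the total causal effect.
The causal difference is the pooled difference: 0.486 − 0.640 = -0.154.

-0.15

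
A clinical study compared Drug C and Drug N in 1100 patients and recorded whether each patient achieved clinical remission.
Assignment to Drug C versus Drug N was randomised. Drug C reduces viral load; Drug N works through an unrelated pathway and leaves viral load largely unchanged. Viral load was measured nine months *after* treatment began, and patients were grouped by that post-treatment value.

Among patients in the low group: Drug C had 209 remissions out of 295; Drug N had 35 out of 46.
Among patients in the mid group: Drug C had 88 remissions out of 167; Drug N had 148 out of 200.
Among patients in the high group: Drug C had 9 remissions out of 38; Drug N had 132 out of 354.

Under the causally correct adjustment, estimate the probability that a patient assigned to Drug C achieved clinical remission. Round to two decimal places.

Within every viral load level Drug N has the higher rate, yet pooled Drug C does — Simpson's reversal.
Viral load lies on the pathway drug → viral load → outcome, so adjusting for it blocks the indirect effect. For the total causal effect of drug, use the unadjusted pooled rates.
So P(outcome | do(Drug C)) is just the pooled rate for Drug C: 306/500 = 0.612.

0.61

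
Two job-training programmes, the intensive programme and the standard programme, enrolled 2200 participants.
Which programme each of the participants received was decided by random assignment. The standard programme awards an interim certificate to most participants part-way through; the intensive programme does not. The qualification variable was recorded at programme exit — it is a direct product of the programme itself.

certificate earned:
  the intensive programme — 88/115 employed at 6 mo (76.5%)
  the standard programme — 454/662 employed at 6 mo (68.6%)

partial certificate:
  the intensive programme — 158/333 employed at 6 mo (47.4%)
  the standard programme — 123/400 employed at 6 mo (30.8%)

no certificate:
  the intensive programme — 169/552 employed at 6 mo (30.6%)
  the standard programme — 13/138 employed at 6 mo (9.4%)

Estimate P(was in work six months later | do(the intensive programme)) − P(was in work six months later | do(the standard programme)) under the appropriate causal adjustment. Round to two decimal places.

-0.08

The stratified and pooled comparisons disagree (the intensive programme wins within each qualification attained during the programme; the standard programme wins overall), so the answer turns on the causal role of qualification attained during the programme.
Qualification attained during the programme is downstream of the programme. One should not condition on a consequence of treatment, so the overall rates are the right comparison.
The causal difference is the pooled difference: 0.415 − 0.492 = -0.077.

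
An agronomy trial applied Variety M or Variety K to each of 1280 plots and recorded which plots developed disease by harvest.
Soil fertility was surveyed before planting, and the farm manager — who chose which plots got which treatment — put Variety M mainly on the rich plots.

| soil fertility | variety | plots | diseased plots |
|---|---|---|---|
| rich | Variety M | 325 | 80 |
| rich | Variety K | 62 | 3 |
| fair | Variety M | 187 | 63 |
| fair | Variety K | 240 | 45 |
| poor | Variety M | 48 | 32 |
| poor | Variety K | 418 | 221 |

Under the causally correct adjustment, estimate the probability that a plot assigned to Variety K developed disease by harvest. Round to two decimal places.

0.27

Soil fertility satisfies the back-door criterion: it is not a descendant of the variety, and it blocks the spurious path from variety to outcome. Adjusting for it (i.e., using the within-soil fertility rates) gives the causal effect.
Standardising Variety K to the population soil fertility mix: 0.302·3/62 + 0.334·45/240 + 0.364·221/418 = 0.270.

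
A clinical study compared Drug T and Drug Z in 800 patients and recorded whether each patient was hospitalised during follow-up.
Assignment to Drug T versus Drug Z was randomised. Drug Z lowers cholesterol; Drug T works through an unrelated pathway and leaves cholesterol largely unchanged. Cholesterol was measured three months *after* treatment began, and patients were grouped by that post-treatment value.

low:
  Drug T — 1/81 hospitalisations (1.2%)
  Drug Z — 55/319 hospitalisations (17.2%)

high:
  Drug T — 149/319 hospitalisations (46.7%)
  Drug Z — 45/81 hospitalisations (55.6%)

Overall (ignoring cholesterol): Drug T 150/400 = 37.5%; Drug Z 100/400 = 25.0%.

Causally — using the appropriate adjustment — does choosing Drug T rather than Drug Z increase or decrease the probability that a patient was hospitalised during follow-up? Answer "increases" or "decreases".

increases

Cholesterol is recorded after the drug and is itself shifted by it — it sits on the causal path from drug to outcome. Conditioning on a mediator would strip out part of the effect we want; the pooled comparison gives the total causal effect.
Pooled: Drug T 37.5% vs Drug Z 25.0%; Drug Z is lower overall.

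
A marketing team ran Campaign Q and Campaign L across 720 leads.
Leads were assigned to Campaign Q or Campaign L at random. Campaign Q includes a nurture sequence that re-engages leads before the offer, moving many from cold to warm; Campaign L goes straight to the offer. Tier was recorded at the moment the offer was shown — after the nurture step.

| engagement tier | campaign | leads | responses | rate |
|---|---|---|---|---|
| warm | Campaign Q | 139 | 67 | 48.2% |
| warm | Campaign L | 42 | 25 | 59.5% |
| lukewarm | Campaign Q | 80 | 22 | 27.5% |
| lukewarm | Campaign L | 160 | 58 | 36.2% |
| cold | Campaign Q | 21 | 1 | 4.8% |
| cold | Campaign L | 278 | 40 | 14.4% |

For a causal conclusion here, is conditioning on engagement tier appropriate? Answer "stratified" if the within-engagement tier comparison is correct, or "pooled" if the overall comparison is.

pooled

Because the campaign influences engagement tier, engagement tier is a post-treatment mediator, not a confounder. Stratifying on it would bias the estimate; the causal effect is the crude pooled difference.
Pooled: Campaign Q 37.5% vs Campaign L 25.6%; Campaign Q is higher overall.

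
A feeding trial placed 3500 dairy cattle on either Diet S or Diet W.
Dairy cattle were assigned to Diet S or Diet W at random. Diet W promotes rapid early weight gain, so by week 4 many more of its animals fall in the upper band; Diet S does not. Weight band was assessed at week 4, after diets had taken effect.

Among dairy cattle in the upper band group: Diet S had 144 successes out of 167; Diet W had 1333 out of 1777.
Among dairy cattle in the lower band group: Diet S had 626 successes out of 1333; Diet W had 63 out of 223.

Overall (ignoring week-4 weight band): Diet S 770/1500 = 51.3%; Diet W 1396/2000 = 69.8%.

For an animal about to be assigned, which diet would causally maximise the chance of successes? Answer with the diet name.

Week-4 weight band here is a post-treatment variable shaped by the diet; conditioning on it would introduce bias rather than remove it. The overall comparison is the causal one.
Pooled: Diet S 51.3% vs Diet W 69.8%; Diet W is higher overall.

Diet W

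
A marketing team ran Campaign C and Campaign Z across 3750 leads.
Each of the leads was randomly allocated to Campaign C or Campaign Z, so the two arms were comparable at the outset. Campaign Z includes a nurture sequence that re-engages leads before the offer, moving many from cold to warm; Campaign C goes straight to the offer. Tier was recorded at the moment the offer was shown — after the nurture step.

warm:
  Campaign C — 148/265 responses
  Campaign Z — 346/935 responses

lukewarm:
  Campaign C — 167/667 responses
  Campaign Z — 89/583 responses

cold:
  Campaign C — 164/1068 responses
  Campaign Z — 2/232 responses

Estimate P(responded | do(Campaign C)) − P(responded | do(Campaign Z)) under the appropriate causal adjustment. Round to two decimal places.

Engagement tier lies on the pathway campaign → engagement tier → outcome, so adjusting for it blocks the indirect effect. For the total causal effect of campaign, use the unadjusted pooled rates.
The causal difference is the pooled difference: 0.239 − 0.250 = -0.010.

-0.01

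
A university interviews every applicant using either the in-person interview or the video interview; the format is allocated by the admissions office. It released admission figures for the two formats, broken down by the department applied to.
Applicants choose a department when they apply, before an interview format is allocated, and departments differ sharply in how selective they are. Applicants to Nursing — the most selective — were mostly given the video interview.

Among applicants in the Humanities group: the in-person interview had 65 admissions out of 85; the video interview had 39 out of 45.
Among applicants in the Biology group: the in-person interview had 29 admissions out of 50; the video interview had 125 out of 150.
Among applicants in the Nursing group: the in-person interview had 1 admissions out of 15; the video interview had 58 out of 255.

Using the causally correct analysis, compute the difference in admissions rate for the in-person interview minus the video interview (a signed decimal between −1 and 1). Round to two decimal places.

The imbalance in department arose from how applicants were allocated, not from anything the interview format did; and department independently affects the outcome. The pooled gap is confounded — condition on department.
Adjusting over the population distribution of department: 0.217·(0.765−0.867) + 0.333·(0.580−0.833) + 0.450·(0.067−0.227) = -0.179.

-0.18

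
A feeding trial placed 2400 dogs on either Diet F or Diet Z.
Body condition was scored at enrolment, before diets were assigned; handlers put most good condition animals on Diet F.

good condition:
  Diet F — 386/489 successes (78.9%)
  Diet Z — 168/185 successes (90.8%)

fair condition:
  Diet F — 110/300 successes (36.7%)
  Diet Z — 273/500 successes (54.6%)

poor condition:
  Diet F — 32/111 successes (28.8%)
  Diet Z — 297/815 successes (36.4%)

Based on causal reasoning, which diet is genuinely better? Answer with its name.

The starting body condition-specific comparison favours Diet Z throughout, but the pooled figures favour Diet F. The question is whether to condition on starting body condition.
Nothing the diet does changes starting body condition; the imbalance is an allocation artefact. With starting body condition also predicting the outcome, the pooled figure is confounded, and the within-stratum comparison is the causal one.
Within each level — good condition: 78.9% vs 90.8%; fair condition: 36.7% vs 54.6%; poor condition: 28.8% vs 36.4% — Diet Z is higher every time.

Diet Z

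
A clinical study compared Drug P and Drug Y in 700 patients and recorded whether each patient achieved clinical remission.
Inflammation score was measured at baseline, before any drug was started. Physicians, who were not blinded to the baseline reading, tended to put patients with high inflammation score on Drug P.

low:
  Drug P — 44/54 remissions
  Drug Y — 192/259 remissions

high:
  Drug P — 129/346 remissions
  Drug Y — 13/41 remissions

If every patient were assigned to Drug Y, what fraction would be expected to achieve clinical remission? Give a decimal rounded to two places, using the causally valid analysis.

0.51

Drug P is higher inside every inflammation score stratum but Drug Y is higher in aggregate. Whether to stratify depends on how inflammation score relates to the drug.
Inflammation score satisfies the back-door criterion: it is not a descendant of the drug, and it blocks the spurious path from drug to outcome. Adjusting for it (i.e., using the within-inflammation score rates) gives the causal effect.
Standardising Drug Y to the population inflammation score mix: 0.447·192/259 + 0.553·13/41 = 0.507.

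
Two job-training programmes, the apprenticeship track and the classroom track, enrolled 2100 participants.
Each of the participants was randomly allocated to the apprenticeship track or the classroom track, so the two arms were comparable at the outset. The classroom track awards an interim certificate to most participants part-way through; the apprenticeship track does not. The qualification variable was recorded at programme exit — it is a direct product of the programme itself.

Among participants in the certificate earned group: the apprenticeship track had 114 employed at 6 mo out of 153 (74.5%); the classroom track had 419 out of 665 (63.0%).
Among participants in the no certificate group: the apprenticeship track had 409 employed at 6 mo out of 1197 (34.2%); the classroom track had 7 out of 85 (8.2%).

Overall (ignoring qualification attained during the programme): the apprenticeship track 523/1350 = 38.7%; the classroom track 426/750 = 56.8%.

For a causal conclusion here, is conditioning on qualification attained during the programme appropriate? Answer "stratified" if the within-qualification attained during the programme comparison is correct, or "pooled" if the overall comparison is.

pooled

The qualification attained during the programme-specific comparison favours the apprenticeship track throughout, but the pooled figures favour the classroom track. The question is whether to condition on qualification attained during the programme.
Qualification attained during the programme is recorded after the programme and is itself shifted by it — it sits on the causal path from programme to outcome. Conditioning on a mediator would strip out part of the effect we want; the pooled comparison gives the total causal effect.
Pooled: the apprenticeship track 38.7% vs the classroom track 56.8%; the classroom track is higher overall.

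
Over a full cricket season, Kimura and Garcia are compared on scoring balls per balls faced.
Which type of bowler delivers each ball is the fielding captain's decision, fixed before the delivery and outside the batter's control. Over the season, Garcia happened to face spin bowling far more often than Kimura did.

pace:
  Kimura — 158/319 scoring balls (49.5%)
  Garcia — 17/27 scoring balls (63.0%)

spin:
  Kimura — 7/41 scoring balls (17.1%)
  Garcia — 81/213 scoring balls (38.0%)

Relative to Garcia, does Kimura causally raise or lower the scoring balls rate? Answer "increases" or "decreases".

decreases

The bowling type-specific comparison favours Garcia throughout, but the pooled figures favour Kimura. The question is whether to condition on bowling type.
The imbalance in bowling type arose from how balls faced were allocated, not from anything the player did; and bowling type independently affects the outcome. The pooled gap is confounded — condition on bowling type.
Within each level — pace: 49.5% vs 63.0%; spin: 17.1% vs 38.0% — Garcia is higher every time.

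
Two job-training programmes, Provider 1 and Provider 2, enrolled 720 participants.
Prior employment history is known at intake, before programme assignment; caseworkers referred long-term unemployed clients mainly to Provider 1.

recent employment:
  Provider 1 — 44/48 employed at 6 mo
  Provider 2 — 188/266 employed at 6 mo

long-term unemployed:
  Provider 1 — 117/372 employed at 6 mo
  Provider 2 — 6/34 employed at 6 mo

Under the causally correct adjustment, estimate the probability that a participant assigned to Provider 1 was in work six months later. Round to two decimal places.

0.58

Within every prior employment history level Provider 1 has the higher rate, yet pooled Provider 2 does — Simpson's reversal.
Prior employment history differs across programmes for reasons unrelated to any effect of the programme itself, and it separately predicts the outcome — a classic confounder. We must compare within prior employment history levels.
Standardising Provider 1 to the population prior employment history mix: 0.436·44/48 + 0.564·117/372 = 0.577.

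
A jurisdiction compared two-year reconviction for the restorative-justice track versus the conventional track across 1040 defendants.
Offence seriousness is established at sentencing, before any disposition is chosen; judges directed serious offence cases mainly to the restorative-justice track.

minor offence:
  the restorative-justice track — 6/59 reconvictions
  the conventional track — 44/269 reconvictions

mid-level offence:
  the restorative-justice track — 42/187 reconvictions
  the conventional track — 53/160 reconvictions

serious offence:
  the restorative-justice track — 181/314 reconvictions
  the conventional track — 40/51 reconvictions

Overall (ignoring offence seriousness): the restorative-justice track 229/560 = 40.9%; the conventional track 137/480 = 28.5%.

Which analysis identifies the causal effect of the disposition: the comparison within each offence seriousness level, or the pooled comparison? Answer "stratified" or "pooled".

stratified

Offence seriousness differs across dispositions for reasons unrelated to any effect of the disposition itself, and it separately predicts the outcome — a classic confounder. We must compare within offence seriousness levels.
Within each level — minor offence: 10.2% vs 16.4%; mid-level offence: 22.5% vs 33.1%; serious offence: 57.6% vs 78.4% — the restorative-justice track is lower every time.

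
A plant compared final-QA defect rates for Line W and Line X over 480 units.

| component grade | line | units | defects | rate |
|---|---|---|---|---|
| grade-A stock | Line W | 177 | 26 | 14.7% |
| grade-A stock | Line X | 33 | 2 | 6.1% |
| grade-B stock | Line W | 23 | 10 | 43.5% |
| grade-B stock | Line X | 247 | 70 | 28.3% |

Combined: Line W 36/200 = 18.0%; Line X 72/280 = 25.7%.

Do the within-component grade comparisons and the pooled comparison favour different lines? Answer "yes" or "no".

yes

Within each component grade level (grade-A stock 14.7% vs 6.1%; grade-B stock 43.5% vs 28.3%), Line X has the lower rate every time. Pooled: 18.0% vs 25.7% — Line W has the lower rate overall. The two comparisons disagree.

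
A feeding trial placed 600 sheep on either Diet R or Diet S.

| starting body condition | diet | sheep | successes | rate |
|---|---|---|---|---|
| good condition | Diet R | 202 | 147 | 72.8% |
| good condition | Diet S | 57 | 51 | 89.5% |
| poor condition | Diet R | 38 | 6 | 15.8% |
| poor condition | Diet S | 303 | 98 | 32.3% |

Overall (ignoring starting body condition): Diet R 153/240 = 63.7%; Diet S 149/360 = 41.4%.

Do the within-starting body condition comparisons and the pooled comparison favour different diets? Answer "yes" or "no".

yes

Within each starting body condition level (good condition 72.8% vs 89.5%; poor condition 15.8% vs 32.3%), Diet S has the higher rate every time. Pooled: 63.7% vs 41.4% — Diet R has the higher rate overall. The two comparisons disagree.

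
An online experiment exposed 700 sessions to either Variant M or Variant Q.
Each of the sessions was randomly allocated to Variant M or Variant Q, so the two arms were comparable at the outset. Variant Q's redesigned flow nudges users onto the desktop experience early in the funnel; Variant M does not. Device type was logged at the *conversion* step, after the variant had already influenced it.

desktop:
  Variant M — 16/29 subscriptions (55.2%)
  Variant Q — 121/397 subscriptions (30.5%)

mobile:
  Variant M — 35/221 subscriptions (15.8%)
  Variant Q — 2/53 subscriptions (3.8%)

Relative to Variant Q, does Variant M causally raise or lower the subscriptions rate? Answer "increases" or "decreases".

Within every device type level Variant M has the higher rate, yet pooled Variant Q does — Simpson's reversal.
The distribution of device type is itself part of what the variant does — it is an intermediate outcome. Holding it fixed would remove that part of the effect; the total effect is the pooled difference.
Pooled: Variant M 20.4% vs Variant Q 27.3%; Variant Q is higher overall.

decreases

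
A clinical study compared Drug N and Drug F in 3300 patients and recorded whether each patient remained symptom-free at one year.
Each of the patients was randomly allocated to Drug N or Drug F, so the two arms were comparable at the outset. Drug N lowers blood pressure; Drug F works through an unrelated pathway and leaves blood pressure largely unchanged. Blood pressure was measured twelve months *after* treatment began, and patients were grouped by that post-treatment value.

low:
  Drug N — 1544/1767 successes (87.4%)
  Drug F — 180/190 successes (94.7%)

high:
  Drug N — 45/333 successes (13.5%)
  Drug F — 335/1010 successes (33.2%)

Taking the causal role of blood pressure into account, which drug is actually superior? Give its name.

Drug N

The stratified and pooled comparisons disagree (Drug F wins within each blood pressure; Drug N wins overall), so the answer turns on the causal role of blood pressure.
The distribution of blood pressure is itself part of what the drug does — it is an intermediate outcome. Holding it fixed would remove that part of the effect; the total effect is the pooled difference.
Pooled: Drug N 75.7% vs Drug F 42.9%; Drug N is higher overall.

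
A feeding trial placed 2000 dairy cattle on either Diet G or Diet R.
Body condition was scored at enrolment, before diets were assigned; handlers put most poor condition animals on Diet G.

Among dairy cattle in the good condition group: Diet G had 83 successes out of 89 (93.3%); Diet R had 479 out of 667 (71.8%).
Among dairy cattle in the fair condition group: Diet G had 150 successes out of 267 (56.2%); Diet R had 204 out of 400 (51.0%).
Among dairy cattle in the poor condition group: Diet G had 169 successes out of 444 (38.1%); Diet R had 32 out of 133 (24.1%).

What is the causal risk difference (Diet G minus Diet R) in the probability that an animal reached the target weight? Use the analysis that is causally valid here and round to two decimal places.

+0.14

Starting body condition satisfies the back-door criterion: it is not a descendant of the diet, and it blocks the spurious path from diet to outcome. Adjusting for it (i.e., using the within-starting body condition rates) gives the causal effect.
Adjusting over the population distribution of starting body condition: 0.378·(0.933−0.718) + 0.334·(0.562−0.510) + 0.288·(0.381−0.241) = +0.139.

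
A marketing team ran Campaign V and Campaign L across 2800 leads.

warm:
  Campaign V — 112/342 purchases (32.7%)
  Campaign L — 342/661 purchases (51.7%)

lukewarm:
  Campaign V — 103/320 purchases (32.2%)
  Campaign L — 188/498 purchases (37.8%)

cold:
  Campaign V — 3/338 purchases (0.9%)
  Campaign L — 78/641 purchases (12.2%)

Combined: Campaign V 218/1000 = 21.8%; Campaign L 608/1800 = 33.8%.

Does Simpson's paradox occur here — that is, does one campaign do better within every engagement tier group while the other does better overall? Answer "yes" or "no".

Within each engagement tier level (warm 32.7% vs 51.7%; lukewarm 32.2% vs 37.8%; cold 0.9% vs 12.2%), Campaign L has the higher rate every time. Pooled: 21.8% vs 33.8% — Campaign L has the higher rate overall. They agree.

no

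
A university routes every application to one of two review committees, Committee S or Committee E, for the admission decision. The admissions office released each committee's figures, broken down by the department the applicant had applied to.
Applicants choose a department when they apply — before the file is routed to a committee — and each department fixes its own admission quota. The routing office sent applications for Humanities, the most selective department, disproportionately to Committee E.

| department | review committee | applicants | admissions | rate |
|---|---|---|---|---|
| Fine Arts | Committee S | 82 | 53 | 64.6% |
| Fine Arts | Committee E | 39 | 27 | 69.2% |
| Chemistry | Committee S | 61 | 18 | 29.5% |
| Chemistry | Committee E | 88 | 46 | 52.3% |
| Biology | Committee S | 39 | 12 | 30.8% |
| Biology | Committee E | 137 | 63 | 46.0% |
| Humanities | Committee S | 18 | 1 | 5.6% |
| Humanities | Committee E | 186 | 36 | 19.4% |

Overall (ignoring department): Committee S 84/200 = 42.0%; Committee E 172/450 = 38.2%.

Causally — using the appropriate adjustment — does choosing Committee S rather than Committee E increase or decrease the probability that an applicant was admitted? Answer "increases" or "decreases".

decreases

Department is set before the review committee has any effect — it is not caused by the review committee — and it independently drives the outcome. That makes it a confounder, so the causal comparison is within department levels.
Within each level — Fine Arts: 64.6% vs 69.2%; Chemistry: 29.5% vs 52.3%; Biology: 30.8% vs 46.0%; Humanities: 5.6% vs 19.4% — Committee E is higher every time.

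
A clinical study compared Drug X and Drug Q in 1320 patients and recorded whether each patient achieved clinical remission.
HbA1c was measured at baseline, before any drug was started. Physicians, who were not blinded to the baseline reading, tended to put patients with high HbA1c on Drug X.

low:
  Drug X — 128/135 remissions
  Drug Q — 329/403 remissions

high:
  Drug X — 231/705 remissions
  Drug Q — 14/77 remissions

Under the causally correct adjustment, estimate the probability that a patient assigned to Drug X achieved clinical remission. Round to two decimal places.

HbA1c satisfies the back-door criterion: it is not a descendant of the drug, and it blocks the spurious path from drug to outcome. Adjusting for it (i.e., using the within-HbA1c rates) gives the causal effect.
Standardising Drug X to the population HbA1c mix: 0.408·128/135 + 0.592·231/705 = 0.581.

0.58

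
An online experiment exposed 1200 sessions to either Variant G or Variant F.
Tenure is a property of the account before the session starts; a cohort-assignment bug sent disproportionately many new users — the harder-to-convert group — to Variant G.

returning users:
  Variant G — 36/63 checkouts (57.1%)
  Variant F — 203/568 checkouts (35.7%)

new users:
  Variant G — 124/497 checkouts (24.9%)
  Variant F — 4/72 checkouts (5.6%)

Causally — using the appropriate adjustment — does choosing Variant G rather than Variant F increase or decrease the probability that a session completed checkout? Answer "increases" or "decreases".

increases

User tenure satisfies the back-door criterion: it is not a descendant of the variant, and it blocks the spurious path from variant to outcome. Adjusting for it (i.e., using the within-user tenure rates) gives the causal effect.
Within each level — returning users: 57.1% vs 35.7%; new users: 24.9% vs 5.6% — Variant G is higher every time.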